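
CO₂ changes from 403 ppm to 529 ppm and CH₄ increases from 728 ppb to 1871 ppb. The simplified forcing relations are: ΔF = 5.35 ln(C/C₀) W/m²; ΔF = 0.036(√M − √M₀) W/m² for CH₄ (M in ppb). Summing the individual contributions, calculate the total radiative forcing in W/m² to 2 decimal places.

CO₂: 5.35 × ln(529/403) = 5.35 × ln(1.31266) = 5.35 × 0.27206 = 1.4555 W/m².
CH₄: 0.036 × (√1871 − √728) = 0.036 × (43.2551 − 26.9815) = 0.036 × 16.2736 = 0.5858 W/m².
Total ΔF = 1.4555 + 0.5858 = 2.0413 W/m².

ΔF = 2.04 W/m²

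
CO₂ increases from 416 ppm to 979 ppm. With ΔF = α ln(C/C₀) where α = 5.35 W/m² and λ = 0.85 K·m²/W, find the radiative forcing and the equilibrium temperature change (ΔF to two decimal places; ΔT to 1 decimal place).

CO₂: 5.35 × ln(979/416) = 5.35 × ln(2.35337) = 5.35 × 0.85585 = 4.5788 W/m².
ΔT = λ ΔF = 0.85 × 4.58 = 3.8930 K.

ΔF = 4.58 W/m²; ΔT = 3.9 K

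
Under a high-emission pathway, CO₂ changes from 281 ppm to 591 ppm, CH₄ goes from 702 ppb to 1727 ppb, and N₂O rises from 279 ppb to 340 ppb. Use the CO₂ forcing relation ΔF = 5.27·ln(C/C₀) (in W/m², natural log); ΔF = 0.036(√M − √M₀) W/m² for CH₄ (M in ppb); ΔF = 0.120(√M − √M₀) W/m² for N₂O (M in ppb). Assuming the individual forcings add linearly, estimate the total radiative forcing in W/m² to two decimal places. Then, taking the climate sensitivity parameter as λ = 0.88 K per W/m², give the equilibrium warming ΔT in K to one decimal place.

CO₂: 5.27 × ln(591/281) = 5.27 × ln(2.10320) = 5.27 × 0.74346 = 3.9180 W/m².
CH₄: 0.036 × (√1727 − √702) = 0.036 × (41.5572 − 26.4953) = 0.036 × 15.0619 = 0.5422 W/m².
N₂O: 0.120 × (√340 − √279) = 0.120 × (18.4391 − 16.7033) = 0.120 × 1.7358 = 0.2083 W/m².
Total ΔF = 3.9180 + 0.5422 + 0.2083 = 4.6685 W/m².
ΔT = λ ΔF = 0.88 × 4.67 = 4.1096 K.

ΔF = 4.67 W/m²; ΔT = 4.1 K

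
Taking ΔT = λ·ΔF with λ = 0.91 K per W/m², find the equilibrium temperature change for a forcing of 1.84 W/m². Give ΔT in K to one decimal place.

ΔT = 1.7 K

ΔT = λ ΔF = 0.91 × 1.84 = 1.6744 K.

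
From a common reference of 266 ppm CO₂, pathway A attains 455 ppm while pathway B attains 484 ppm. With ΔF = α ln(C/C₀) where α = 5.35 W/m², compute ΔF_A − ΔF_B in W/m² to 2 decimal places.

ΔF_A − ΔF_B = -0.33 W/m²

ΔF_A = 5.35 ln(455/266) = 5.35 × 0.53680 = 2.8719 W/m².
ΔF_B = 5.35 ln(484/266) = 5.35 × 0.59859 = 3.2025 W/m².
Difference: 2.8719 − 3.2025 = -0.3306 W/m².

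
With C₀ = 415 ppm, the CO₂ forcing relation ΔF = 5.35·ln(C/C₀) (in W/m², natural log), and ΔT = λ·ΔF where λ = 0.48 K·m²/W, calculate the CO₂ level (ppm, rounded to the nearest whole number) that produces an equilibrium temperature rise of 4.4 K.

Required forcing: ΔF = ΔT/λ = 4.4/0.48 = 9.1667 W/m².
Then ln(C/415) = ΔF/5.35 = 9.1667/5.35 = 1.71340.
So C = 415 × e^1.71340 = 415 × 5.54779 = 2302.33 ppm.

C ≈ 2302 ppm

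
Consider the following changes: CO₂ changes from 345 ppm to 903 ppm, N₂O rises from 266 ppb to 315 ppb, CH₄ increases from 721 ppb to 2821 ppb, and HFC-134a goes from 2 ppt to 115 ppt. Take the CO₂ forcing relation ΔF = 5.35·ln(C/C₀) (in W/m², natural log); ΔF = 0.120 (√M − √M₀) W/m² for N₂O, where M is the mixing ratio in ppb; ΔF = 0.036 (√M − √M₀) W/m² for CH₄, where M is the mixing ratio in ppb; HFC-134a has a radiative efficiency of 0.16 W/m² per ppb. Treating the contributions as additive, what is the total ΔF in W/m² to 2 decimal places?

ΔF = 6.28 W/m²

CO₂: 5.35 × ln(903/345) = 5.35 × ln(2.61739) = 5.35 × 0.96218 = 5.1477 W/m².
N₂O: 0.120 × (√315 − √266) = 0.120 × (17.7482 − 16.3095) = 0.120 × 1.4387 = 0.1726 W/m².
CH₄: 0.036 × (√2821 − √721) = 0.036 × (53.1131 − 26.8514) = 0.036 × 26.2617 = 0.9454 W/m².
HFC-134a: Δ = 115 − 2 = 113 ppt = 0.113 ppb; ΔF = 0.16 × 0.113 = 0.0181 W/m².
Total ΔF = 5.1477 + 0.1726 + 0.9454 + 0.0181 = 6.2838 W/m².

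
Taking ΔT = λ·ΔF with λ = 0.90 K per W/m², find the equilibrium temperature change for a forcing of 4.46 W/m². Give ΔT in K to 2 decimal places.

ΔT = λ ΔF = 0.90 × 4.46 = 4.0140 K.

ΔT = 4.01 K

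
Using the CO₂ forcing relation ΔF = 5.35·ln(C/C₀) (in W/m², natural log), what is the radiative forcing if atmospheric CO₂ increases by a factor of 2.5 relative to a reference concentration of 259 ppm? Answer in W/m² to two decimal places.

ΔF = 4.90 W/m²

Because the forcing depends only on the ratio C/C₀, the initial concentration does not enter.
ΔF = 5.35 × ln(2.5) = 5.35 × 0.91629 = 4.9022 W/m².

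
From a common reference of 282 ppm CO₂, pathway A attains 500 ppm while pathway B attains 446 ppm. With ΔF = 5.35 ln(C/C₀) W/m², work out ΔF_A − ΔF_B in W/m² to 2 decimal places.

ΔF_A = 5.35 ln(500/282) = 5.35 × 0.57270 = 3.0639 W/m².
ΔF_B = 5.35 ln(446/282) = 5.35 × 0.45841 = 2.4525 W/m².
Difference: 3.0639 − 2.4525 = 0.6114 W/m².

ΔF_A − ΔF_B = 0.61 W/m²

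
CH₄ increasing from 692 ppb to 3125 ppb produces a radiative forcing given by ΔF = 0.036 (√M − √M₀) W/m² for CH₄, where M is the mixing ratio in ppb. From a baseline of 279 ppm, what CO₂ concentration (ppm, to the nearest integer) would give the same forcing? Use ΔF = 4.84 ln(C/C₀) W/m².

CH₄ forcing: 0.036 × (√3125 − √692) = 0.036 × (55.9017 − 26.3059) = 0.036 × 29.5958 = 1.06545 W/m².
Set 4.84 ln(C/279) = 1.06545: ln(C/279) = 1.06545/4.84 = 0.22013, so C = 279 × e^0.22013 = 279 × 1.24624 = 347.70 ppm.

C ≈ 348 ppm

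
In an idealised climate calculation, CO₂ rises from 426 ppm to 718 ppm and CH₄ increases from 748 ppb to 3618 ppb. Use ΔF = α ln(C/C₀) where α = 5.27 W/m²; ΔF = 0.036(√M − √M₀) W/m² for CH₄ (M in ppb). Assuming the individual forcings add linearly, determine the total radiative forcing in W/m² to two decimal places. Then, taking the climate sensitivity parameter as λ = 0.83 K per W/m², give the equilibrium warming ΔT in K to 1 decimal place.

CO₂: 5.27 × ln(718/426) = 5.27 × ln(1.68545) = 5.27 × 0.52203 = 2.7511 W/m².
CH₄: 0.036 × (√3618 − √748) = 0.036 × (60.1498 − 27.3496) = 0.036 × 32.8002 = 1.1808 W/m².
Total ΔF = 2.7511 + 1.1808 = 3.9319 W/m².
ΔT = λ ΔF = 0.83 × 3.93 = 3.2619 K.

ΔF = 3.93 W/m²; ΔT = 3.3 K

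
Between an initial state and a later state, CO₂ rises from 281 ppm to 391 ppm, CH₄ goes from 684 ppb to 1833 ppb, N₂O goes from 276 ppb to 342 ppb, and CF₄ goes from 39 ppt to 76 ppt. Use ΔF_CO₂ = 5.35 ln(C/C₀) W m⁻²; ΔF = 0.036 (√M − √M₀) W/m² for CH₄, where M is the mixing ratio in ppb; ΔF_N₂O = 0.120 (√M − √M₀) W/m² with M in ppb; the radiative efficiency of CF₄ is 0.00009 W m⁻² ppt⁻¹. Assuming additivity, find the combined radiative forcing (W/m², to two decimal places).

ΔF = 2.60 W/m²

CO₂: 5.35 × ln(391/281) = 5.35 × ln(1.39146) = 5.35 × 0.33035 = 1.7674 W/m².
CH₄: 0.036 × (√1833 − √684) = 0.036 × (42.8135 − 26.1534) = 0.036 × 16.6601 = 0.5998 W/m².
N₂O: 0.120 × (√342 − √276) = 0.120 × (18.4932 − 16.6132) = 0.120 × 1.8800 = 0.2256 W/m².
CF₄: ΔF = 0.00009 × (76 − 39) = 0.00009 × 37 = 0.0033 W/m².
Total ΔF = 1.7674 + 0.5998 + 0.2256 + 0.0033 = 2.5961 W/m².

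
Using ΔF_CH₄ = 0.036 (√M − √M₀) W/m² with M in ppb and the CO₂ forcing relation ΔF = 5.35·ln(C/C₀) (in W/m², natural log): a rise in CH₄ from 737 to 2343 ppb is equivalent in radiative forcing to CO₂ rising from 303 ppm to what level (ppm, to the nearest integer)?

C ≈ 350 ppm

CH₄ forcing: 0.036 × (√2343 − √737) = 0.036 × (48.4045 − 27.1477) = 0.036 × 21.2568 = 0.76524 W/m².
Set 5.35 ln(C/303) = 0.76524: ln(C/303) = 0.76524/5.35 = 0.14304, so C = 303 × e^0.14304 = 303 × 1.15378 = 349.60 ppm.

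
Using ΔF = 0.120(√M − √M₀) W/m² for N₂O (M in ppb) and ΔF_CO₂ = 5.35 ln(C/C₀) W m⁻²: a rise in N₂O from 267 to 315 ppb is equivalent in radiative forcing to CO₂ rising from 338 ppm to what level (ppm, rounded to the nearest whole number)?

N₂O forcing: 0.120 × (√315 − √267) = 0.120 × (17.7482 − 16.3401) = 0.120 × 1.4081 = 0.16897 W/m².
Set 5.35 ln(C/338) = 0.16897: ln(C/338) = 0.16897/5.35 = 0.03158, so C = 338 × e^0.03158 = 338 × 1.03208 = 348.84 ppm.

C ≈ 349 ppm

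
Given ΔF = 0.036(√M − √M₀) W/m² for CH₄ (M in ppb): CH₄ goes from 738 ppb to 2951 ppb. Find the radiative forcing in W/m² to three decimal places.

CH₄: 0.036 × (√2951 − √738) = 0.036 × (54.3231 − 27.1662) = 0.036 × 27.1569 = 0.9776 W/m².

ΔF = 0.978 W/m²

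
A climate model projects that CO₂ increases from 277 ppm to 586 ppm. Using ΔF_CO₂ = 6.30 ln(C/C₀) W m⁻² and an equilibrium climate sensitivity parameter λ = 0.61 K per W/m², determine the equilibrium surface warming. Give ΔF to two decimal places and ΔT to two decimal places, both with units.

CO₂: 6.30 × ln(586/277) = 6.30 × ln(2.11552) = 6.30 × 0.74930 = 4.7206 W/m².
ΔT = λ ΔF = 0.61 × 4.72 = 2.8792 K.

ΔF = 4.72 W/m²; ΔT = 2.88 K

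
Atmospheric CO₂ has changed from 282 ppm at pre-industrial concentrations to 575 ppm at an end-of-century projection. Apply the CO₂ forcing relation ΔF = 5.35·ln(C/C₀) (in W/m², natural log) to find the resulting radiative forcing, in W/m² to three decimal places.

ΔF = 3.812 W/m²

CO₂ absorption bands are partially saturated, so forcing scales with the logarithm of the concentration ratio.
CO₂: 5.35 × ln(575/282) = 5.35 × ln(2.03901) = 5.35 × 0.71246 = 3.8117 W/m².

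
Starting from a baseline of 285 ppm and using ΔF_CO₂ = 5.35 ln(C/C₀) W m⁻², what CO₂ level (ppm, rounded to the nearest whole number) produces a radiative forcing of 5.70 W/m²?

Set 5.35 ln(C/285) = 5.70, so ln(C/285) = 5.70/5.35 = 1.06542.
Then C/285 = e^1.06542 = 2.90206, giving C = 285 × 2.90206 = 827.09 ppm.

C ≈ 827 ppm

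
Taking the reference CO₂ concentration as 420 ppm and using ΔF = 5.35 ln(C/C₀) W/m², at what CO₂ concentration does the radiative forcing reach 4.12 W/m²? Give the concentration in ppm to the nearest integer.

Set 5.35 ln(C/420) = 4.12, so ln(C/420) = 4.12/5.35 = 0.77009.
Then C/420 = e^0.77009 = 2.15996, giving C = 420 × 2.15996 = 907.18 ppm.

C ≈ 907 ppm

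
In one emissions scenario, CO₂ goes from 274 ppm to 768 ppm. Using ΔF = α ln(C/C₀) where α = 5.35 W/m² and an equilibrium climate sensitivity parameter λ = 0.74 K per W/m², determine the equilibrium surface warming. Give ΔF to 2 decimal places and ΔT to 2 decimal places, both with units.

ΔF = 5.51 W/m²; ΔT = 4.08 K

CO₂: 5.35 × ln(768/274) = 5.35 × ln(2.80292) = 5.35 × 1.03066 = 5.5140 W/m².
ΔT = λ ΔF = 0.74 × 5.51 = 4.0774 K.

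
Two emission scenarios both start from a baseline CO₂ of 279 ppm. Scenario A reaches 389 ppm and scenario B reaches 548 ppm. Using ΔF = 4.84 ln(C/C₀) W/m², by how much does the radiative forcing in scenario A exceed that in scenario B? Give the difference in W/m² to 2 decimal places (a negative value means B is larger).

ΔF_A = 4.84 ln(389/279) = 4.84 × 0.33237 = 1.6087 W/m².
ΔF_B = 4.84 ln(548/279) = 4.84 × 0.67506 = 3.2673 W/m².
Difference: 1.6087 − 3.2673 = -1.6586 W/m².

ΔF_A − ΔF_B = -1.66 W/m²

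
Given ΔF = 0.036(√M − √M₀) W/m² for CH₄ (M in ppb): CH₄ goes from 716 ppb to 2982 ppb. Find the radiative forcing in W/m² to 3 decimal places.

ΔF = 1.003 W/m²

CH₄: 0.036 × (√2982 − √716) = 0.036 × (54.6077 − 26.7582) = 0.036 × 27.8495 = 1.0026 W/m².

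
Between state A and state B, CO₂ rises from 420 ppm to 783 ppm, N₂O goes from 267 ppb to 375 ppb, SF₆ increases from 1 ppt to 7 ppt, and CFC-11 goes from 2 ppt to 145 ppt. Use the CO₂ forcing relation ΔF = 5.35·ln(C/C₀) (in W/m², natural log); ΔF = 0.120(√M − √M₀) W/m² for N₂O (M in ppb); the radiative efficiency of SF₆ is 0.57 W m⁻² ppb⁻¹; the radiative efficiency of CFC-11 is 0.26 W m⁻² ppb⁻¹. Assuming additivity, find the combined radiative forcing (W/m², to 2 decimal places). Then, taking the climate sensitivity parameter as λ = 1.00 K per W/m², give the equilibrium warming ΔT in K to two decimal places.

ΔF = 3.74 W/m²; ΔT = 3.74 K

CO₂: 5.35 × ln(783/420) = 5.35 × ln(1.86429) = 5.35 × 0.62288 = 3.3324 W/m².
N₂O: 0.120 × (√375 − √267) = 0.120 × (19.3649 − 16.3401) = 0.120 × 3.0248 = 0.3630 W/m².
SF₆: Δ = 7 − 1 = 6 ppt = 0.006 ppb; ΔF = 0.57 × 0.006 = 0.0034 W/m².
CFC-11: Δ = 145 − 2 = 143 ppt = 0.143 ppb; ΔF = 0.26 × 0.143 = 0.0372 W/m².
Total ΔF = 3.3324 + 0.3630 + 0.0034 + 0.0372 = 3.7360 W/m².
ΔT = λ ΔF = 1.00 × 3.74 = 3.7400 K.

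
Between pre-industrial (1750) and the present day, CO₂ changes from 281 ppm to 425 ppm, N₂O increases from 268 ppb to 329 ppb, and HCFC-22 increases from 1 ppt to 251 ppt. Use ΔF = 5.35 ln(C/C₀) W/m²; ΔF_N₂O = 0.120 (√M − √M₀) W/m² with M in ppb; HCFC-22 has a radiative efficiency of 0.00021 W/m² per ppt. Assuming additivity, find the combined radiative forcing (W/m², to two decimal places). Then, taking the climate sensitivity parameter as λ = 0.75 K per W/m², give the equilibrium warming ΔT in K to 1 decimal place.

CO₂: 5.35 × ln(425/281) = 5.35 × ln(1.51246) = 5.35 × 0.41374 = 2.2135 W/m².
N₂O: 0.120 × (√329 − √268) = 0.120 × (18.1384 − 16.3707) = 0.120 × 1.7677 = 0.2121 W/m².
HCFC-22: ΔF = 0.00021 × (251 − 1) = 0.00021 × 250 = 0.0525 W/m².
Total ΔF = 2.2135 + 0.2121 + 0.0525 = 2.4781 W/m².
ΔT = λ ΔF = 0.75 × 2.48 = 1.8600 K.

ΔF = 2.48 W/m²; ΔT = 1.9 K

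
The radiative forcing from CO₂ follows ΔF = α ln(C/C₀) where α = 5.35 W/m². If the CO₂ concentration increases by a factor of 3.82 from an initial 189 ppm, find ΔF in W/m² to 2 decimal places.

ΔF = 5.35 × ln(3.82) = 5.35 × 1.34025 = 7.1703 W/m².

ΔF = 7.17 W/m²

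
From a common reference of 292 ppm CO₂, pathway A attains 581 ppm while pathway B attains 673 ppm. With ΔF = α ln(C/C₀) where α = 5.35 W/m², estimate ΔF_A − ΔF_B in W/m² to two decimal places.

ΔF_A = 5.35 ln(581/292) = 5.35 × 0.68800 = 3.6808 W/m².
ΔF_B = 5.35 ln(673/292) = 5.35 × 0.83499 = 4.4672 W/m².
Difference: 3.6808 − 4.4672 = -0.7864 W/m².

ΔF_A − ΔF_B = -0.79 W/m²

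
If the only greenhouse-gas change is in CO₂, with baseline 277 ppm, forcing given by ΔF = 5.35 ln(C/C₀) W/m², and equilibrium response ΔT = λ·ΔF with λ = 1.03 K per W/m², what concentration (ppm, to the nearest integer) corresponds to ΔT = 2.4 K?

Required forcing: ΔF = ΔT/λ = 2.4/1.03 = 2.3301 W/m².
Then ln(C/277) = ΔF/5.35 = 2.3301/5.35 = 0.43553.
So C = 277 × e^0.43553 = 277 × 1.54578 = 428.18 ppm.

C ≈ 428 ppm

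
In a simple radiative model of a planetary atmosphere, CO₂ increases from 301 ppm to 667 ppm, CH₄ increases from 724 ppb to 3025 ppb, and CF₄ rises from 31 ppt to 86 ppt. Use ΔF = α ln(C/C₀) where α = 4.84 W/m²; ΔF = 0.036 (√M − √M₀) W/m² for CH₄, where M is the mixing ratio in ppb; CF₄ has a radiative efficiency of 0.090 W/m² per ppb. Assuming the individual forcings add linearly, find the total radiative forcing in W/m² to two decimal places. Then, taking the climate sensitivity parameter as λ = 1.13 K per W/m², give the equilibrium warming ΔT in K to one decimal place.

ΔF = 4.87 W/m²; ΔT = 5.5 K

CO₂: 4.84 × ln(667/301) = 4.84 × ln(2.21595) = 4.84 × 0.79568 = 3.8511 W/m².
CH₄: 0.036 × (√3025 − √724) = 0.036 × (55.0000 − 26.9072) = 0.036 × 28.0928 = 1.0113 W/m².
CF₄: Δ = 86 − 31 = 55 ppt = 0.055 ppb; ΔF = 0.090 × 0.055 = 0.0050 W/m².
Total ΔF = 3.8511 + 1.0113 + 0.0050 = 4.8674 W/m².
ΔT = λ ΔF = 1.13 × 4.87 = 5.5031 K.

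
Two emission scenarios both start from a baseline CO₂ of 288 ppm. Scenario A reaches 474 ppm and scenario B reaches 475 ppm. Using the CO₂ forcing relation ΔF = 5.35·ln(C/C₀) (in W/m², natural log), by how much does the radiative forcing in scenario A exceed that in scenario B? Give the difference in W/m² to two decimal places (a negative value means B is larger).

ΔF_A = 5.35 ln(474/288) = 5.35 × 0.49825 = 2.6656 W/m².
ΔF_B = 5.35 ln(475/288) = 5.35 × 0.50035 = 2.6769 W/m².
Difference: 2.6656 − 2.6769 = -0.0113 W/m².
(Equivalently, ΔF_A − ΔF_B = 5.35 ln(474/475) = 5.35 × -0.00211 = -0.0113 W/m².)

ΔF_A − ΔF_B = -0.01 W/m²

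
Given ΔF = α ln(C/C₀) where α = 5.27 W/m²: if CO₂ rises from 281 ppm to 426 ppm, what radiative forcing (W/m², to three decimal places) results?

ΔF = 2.193 W/m²

CO₂: 5.27 × ln(426/281) = 5.27 × ln(1.51601) = 5.27 × 0.41608 = 2.1927 W/m².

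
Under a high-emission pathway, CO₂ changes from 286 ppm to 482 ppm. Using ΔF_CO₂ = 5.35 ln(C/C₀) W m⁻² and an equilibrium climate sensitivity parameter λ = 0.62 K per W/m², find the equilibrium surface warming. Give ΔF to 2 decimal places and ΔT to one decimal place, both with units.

ΔF = 2.79 W/m²; ΔT = 1.7 K

CO₂: 5.35 × ln(482/286) = 5.35 × ln(1.68531) = 5.35 × 0.52195 = 2.7924 W/m².
ΔT = λ ΔF = 0.62 × 2.79 = 1.7298 K.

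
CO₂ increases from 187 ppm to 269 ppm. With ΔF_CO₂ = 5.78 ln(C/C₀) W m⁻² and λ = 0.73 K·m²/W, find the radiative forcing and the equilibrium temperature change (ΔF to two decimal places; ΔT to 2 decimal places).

ΔF = 2.10 W/m²; ΔT = 1.53 K

CO₂: 5.78 × ln(269/187) = 5.78 × ln(1.43850) = 5.78 × 0.36360 = 2.1016 W/m².
ΔT = λ ΔF = 0.73 × 2.10 = 1.5330 K.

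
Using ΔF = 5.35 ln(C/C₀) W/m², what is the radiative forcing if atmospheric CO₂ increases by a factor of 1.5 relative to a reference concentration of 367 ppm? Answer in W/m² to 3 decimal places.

ΔF = 5.35 × ln(1.5) = 5.35 × 0.40547 = 2.1693 W/m².

ΔF = 2.169 W/m²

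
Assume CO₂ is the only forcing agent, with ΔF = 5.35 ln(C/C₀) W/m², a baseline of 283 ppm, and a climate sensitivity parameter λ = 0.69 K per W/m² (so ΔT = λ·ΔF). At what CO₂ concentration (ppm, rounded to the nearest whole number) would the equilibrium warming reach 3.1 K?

C ≈ 655 ppm

Required forcing: ΔF = ΔT/λ = 3.1/0.69 = 4.4928 W/m².
Then ln(C/283) = ΔF/5.35 = 4.4928/5.35 = 0.83978.
So C = 283 × e^0.83978 = 283 × 2.31586 = 655.39 ppm.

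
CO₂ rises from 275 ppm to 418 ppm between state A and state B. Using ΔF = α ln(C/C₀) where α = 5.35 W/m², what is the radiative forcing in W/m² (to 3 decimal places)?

CO₂ absorption bands are partially saturated, so forcing scales with the logarithm of the concentration ratio.
CO₂: 5.35 × ln(418/275) = 5.35 × ln(1.52000) = 5.35 × 0.41871 = 2.2401 W/m².

ΔF = 2.240 W/m²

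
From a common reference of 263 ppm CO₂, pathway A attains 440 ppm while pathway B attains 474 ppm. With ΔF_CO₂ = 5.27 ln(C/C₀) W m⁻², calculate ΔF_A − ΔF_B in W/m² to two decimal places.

ΔF_A − ΔF_B = -0.39 W/m²

ΔF_A = 5.27 ln(440/263) = 5.27 × 0.51462 = 2.7120 W/m².
ΔF_B = 5.27 ln(474/263) = 5.27 × 0.58905 = 3.1043 W/m².
Difference: 2.7120 − 3.1043 = -0.3923 W/m².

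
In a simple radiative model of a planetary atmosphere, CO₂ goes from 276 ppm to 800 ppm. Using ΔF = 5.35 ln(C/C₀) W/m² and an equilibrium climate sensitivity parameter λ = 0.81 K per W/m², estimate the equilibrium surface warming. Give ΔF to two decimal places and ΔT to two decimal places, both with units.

CO₂: 5.35 × ln(800/276) = 5.35 × ln(2.89855) = 5.35 × 1.06421 = 5.6935 W/m².
ΔT = λ ΔF = 0.81 × 5.69 = 4.6089 K.

ΔF = 5.69 W/m²; ΔT = 4.61 K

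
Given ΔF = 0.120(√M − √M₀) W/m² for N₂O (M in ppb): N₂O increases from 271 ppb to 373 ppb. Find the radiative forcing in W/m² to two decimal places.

ΔF = 0.34 W/m²

N₂O: 0.120 × (√373 − √271) = 0.120 × (19.3132 − 16.4621) = 0.120 × 2.8511 = 0.3421 W/m².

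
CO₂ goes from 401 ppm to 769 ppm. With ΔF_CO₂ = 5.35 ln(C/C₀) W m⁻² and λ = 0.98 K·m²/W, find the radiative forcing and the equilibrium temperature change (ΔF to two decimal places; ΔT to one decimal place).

ΔF = 3.48 W/m²; ΔT = 3.4 K

CO₂: 5.35 × ln(769/401) = 5.35 × ln(1.91771) = 5.35 × 0.65113 = 3.4835 W/m².
ΔT = λ ΔF = 0.98 × 3.48 = 3.4104 K.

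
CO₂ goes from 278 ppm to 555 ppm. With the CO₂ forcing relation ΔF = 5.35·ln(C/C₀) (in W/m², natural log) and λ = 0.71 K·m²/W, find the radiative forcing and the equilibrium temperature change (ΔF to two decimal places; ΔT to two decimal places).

CO₂: 5.35 × ln(555/278) = 5.35 × ln(1.99640) = 5.35 × 0.69135 = 3.6987 W/m².
ΔT = λ ΔF = 0.71 × 3.70 = 2.6270 K.

ΔF = 3.70 W/m²; ΔT = 2.63 K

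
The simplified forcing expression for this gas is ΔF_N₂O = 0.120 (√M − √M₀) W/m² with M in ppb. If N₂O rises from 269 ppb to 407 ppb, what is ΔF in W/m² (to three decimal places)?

ΔF = 0.453 W/m²

N₂O: 0.120 × (√407 − √269) = 0.120 × (20.1742 − 16.4012) = 0.120 × 3.7730 = 0.4528 W/m².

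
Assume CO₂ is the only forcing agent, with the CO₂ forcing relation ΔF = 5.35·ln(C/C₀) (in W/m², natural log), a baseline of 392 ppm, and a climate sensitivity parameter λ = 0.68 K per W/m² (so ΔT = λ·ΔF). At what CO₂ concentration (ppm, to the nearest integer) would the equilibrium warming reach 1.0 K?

C ≈ 516 ppm

Required forcing: ΔF = ΔT/λ = 1.0/0.68 = 1.4706 W/m².
Then ln(C/392) = ΔF/5.35 = 1.4706/5.35 = 0.27488.
So C = 392 × e^0.27488 = 392 × 1.31637 = 516.02 ppm.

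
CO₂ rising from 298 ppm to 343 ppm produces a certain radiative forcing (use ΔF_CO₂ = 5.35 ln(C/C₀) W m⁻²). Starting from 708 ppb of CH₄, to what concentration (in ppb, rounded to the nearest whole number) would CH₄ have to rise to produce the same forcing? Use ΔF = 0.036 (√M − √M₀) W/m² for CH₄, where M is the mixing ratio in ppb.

M ≈ 2257 ppb

CO₂ forcing: 5.35 × ln(343/298) = 5.35 × 0.140637 = 0.75241 W/m².
Set 0.036(√M − √708) = 0.75241: √M = 0.75241/0.036 + √708 = 20.9003 + 26.6083 = 47.5086.
M = (47.5086)² = 2257.07 ppb.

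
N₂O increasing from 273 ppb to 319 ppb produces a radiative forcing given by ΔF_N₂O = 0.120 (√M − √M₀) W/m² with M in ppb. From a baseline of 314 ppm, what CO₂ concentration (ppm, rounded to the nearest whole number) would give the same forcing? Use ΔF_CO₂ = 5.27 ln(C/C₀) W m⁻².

C ≈ 324 ppm

N₂O forcing: 0.120 × (√319 − √273) = 0.120 × (17.8606 − 16.5227) = 0.120 × 1.3379 = 0.16055 W/m².
Set 5.27 ln(C/314) = 0.16055: ln(C/314) = 0.16055/5.27 = 0.03046, so C = 314 × e^0.03046 = 314 × 1.03093 = 323.71 ppm.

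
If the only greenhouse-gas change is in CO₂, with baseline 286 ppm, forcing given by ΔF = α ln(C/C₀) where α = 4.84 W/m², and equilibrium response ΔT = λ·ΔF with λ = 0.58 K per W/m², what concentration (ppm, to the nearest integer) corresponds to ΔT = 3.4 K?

Required forcing: ΔF = ΔT/λ = 3.4/0.58 = 5.8621 W/m².
Then ln(C/286) = ΔF/4.84 = 5.8621/4.84 = 1.21118.
So C = 286 × e^1.21118 = 286 × 3.35744 = 960.23 ppm.

C ≈ 960 ppm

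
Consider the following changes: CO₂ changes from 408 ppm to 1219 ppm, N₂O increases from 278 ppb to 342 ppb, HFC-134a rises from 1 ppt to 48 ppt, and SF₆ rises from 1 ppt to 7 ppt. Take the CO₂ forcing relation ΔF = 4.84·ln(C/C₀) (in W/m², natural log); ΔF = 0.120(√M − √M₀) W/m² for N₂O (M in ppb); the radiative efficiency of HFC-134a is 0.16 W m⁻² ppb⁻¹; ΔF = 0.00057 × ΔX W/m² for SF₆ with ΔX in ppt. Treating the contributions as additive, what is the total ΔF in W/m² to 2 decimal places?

CO₂: 4.84 × ln(1219/408) = 4.84 × ln(2.98775) = 4.84 × 1.09452 = 5.2975 W/m².
N₂O: 0.120 × (√342 − √278) = 0.120 × (18.4932 − 16.6733) = 0.120 × 1.8199 = 0.2184 W/m².
HFC-134a: Δ = 48 − 1 = 47 ppt = 0.047 ppb; ΔF = 0.16 × 0.047 = 0.0075 W/m².
SF₆: ΔF = 0.00057 × (7 − 1) = 0.00057 × 6 = 0.0034 W/m².
Total ΔF = 5.2975 + 0.2184 + 0.0075 + 0.0034 = 5.5268 W/m².

ΔF = 5.53 W/m²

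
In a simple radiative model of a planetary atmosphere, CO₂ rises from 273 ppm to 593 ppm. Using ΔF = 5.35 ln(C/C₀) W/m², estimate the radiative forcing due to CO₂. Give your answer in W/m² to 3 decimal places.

CO₂: 5.35 × ln(593/273) = 5.35 × ln(2.17216) = 5.35 × 0.77572 = 4.1501 W/m².

ΔF = 4.150 W/m²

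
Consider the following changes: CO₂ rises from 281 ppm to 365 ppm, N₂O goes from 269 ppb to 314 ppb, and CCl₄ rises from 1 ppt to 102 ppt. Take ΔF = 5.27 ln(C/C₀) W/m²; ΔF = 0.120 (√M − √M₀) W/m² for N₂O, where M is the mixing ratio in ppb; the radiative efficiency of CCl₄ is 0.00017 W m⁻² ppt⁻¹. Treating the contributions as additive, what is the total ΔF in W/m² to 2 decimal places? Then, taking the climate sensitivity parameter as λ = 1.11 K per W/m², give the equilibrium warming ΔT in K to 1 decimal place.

ΔF = 1.55 W/m²; ΔT = 1.7 K

CO₂: 5.27 × ln(365/281) = 5.27 × ln(1.29893) = 5.27 × 0.26154 = 1.3783 W/m².
N₂O: 0.120 × (√314 − √269) = 0.120 × (17.7200 − 16.4012) = 0.120 × 1.3188 = 0.1583 W/m².
CCl₄: ΔF = 0.00017 × (102 − 1) = 0.00017 × 101 = 0.0172 W/m².
Total ΔF = 1.3783 + 0.1583 + 0.0172 = 1.5538 W/m².
ΔT = λ ΔF = 1.11 × 1.55 = 1.7205 K.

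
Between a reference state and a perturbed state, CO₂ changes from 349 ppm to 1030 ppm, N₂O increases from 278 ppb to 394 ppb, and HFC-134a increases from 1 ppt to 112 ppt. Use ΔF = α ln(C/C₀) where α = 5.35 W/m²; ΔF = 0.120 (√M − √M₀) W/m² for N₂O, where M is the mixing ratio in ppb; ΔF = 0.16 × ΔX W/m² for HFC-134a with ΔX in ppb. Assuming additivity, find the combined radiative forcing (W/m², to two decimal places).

ΔF = 6.19 W/m²

CO₂: 5.35 × ln(1030/349) = 5.35 × ln(2.95129) = 5.35 × 1.08224 = 5.7900 W/m².
N₂O: 0.120 × (√394 − √278) = 0.120 × (19.8494 − 16.6733) = 0.120 × 3.1761 = 0.3811 W/m².
HFC-134a: Δ = 112 − 1 = 111 ppt = 0.111 ppb; ΔF = 0.16 × 0.111 = 0.0178 W/m².
Total ΔF = 5.7900 + 0.3811 + 0.0178 = 6.1889 W/m².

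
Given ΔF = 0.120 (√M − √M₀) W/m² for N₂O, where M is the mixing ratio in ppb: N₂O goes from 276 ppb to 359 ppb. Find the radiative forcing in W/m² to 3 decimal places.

ΔF = 0.280 W/m²

N₂O: 0.120 × (√359 − √276) = 0.120 × (18.9473 − 16.6132) = 0.120 × 2.3341 = 0.2801 W/m².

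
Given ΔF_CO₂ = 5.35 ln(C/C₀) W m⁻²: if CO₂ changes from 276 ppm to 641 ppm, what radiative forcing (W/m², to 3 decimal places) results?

CO₂ absorption bands are partially saturated, so forcing scales with the logarithm of the concentration ratio.
CO₂: 5.35 × ln(641/276) = 5.35 × ln(2.32246) = 5.35 × 0.84263 = 4.5081 W/m².

ΔF = 4.508 W/m²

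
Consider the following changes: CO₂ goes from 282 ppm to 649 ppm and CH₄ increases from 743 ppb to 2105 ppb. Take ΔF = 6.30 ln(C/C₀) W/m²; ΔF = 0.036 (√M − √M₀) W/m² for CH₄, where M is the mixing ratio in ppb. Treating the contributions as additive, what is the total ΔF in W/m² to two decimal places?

ΔF = 5.92 W/m²

CO₂: 6.30 × ln(649/282) = 6.30 × ln(2.30142) = 6.30 × 0.83353 = 5.2512 W/m².
CH₄: 0.036 × (√2105 − √743) = 0.036 × (45.8803 − 27.2580) = 0.036 × 18.6223 = 0.6704 W/m².
Total ΔF = 5.2512 + 0.6704 = 5.9216 W/m².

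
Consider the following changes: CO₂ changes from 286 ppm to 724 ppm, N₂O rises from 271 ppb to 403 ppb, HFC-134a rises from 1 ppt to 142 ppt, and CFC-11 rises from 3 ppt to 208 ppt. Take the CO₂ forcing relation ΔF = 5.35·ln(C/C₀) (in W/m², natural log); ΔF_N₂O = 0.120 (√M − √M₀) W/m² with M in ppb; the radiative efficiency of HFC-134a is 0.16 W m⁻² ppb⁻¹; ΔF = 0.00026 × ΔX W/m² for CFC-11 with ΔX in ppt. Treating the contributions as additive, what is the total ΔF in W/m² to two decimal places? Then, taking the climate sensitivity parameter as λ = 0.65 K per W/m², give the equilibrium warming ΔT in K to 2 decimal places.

CO₂: 5.35 × ln(724/286) = 5.35 × ln(2.53147) = 5.35 × 0.92880 = 4.9691 W/m².
N₂O: 0.120 × (√403 − √271) = 0.120 × (20.0749 − 16.4621) = 0.120 × 3.6128 = 0.4335 W/m².
HFC-134a: Δ = 142 − 1 = 141 ppt = 0.141 ppb; ΔF = 0.16 × 0.141 = 0.0226 W/m².
CFC-11: ΔF = 0.00026 × (208 − 3) = 0.00026 × 205 = 0.0533 W/m².
Total ΔF = 4.9691 + 0.4335 + 0.0226 + 0.0533 = 5.4785 W/m².
ΔT = λ ΔF = 0.65 × 5.48 = 3.5620 K.

ΔF = 5.48 W/m²; ΔT = 3.56 K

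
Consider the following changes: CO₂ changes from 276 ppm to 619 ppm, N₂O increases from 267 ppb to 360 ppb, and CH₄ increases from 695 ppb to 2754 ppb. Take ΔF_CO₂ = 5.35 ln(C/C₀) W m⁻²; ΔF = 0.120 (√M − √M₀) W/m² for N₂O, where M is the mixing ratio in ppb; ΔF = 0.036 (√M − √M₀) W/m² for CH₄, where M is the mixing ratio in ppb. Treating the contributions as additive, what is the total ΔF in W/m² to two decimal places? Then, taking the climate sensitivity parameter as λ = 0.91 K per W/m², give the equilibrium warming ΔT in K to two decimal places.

CO₂: 5.35 × ln(619/276) = 5.35 × ln(2.24275) = 5.35 × 0.80770 = 4.3212 W/m².
N₂O: 0.120 × (√360 − √267) = 0.120 × (18.9737 − 16.3401) = 0.120 × 2.6336 = 0.3160 W/m².
CH₄: 0.036 × (√2754 − √695) = 0.036 × (52.4786 − 26.3629) = 0.036 × 26.1157 = 0.9402 W/m².
Total ΔF = 4.3212 + 0.3160 + 0.9402 = 5.5774 W/m².
ΔT = λ ΔF = 0.91 × 5.58 = 5.0778 K.

ΔF = 5.58 W/m²; ΔT = 5.08 K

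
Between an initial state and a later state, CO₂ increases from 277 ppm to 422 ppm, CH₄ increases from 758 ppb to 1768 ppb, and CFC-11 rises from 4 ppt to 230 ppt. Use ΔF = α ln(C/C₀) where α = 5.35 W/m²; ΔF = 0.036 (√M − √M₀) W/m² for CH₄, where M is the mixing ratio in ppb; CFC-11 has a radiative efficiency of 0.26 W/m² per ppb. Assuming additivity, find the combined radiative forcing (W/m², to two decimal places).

CO₂: 5.35 × ln(422/277) = 5.35 × ln(1.52347) = 5.35 × 0.42099 = 2.2523 W/m².
CH₄: 0.036 × (√1768 − √758) = 0.036 × (42.0476 − 27.5318) = 0.036 × 14.5158 = 0.5226 W/m².
CFC-11: Δ = 230 − 4 = 226 ppt = 0.226 ppb; ΔF = 0.26 × 0.226 = 0.0588 W/m².
Total ΔF = 2.2523 + 0.5226 + 0.0588 = 2.8337 W/m².

ΔF = 2.83 W/m²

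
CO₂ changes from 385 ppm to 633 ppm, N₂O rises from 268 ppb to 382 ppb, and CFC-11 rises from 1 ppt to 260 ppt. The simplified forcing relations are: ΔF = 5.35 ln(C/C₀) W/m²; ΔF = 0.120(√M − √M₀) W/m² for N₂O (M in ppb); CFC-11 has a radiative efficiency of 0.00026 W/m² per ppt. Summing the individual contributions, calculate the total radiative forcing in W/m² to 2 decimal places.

CO₂: 5.35 × ln(633/385) = 5.35 × ln(1.64416) = 5.35 × 0.49723 = 2.6602 W/m².
N₂O: 0.120 × (√382 − √268) = 0.120 × (19.5448 − 16.3707) = 0.120 × 3.1741 = 0.3809 W/m².
CFC-11: ΔF = 0.00026 × (260 − 1) = 0.00026 × 259 = 0.0673 W/m².
Total ΔF = 2.6602 + 0.3809 + 0.0673 = 3.1084 W/m².

ΔF = 3.11 W/m²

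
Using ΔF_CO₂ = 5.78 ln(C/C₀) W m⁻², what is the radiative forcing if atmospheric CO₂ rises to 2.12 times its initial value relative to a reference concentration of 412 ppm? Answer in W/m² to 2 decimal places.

ΔF = 4.34 W/m²

Because the forcing depends only on the ratio C/C₀, the initial concentration does not enter.
ΔF = 5.78 × ln(2.12) = 5.78 × 0.75142 = 4.3432 W/m².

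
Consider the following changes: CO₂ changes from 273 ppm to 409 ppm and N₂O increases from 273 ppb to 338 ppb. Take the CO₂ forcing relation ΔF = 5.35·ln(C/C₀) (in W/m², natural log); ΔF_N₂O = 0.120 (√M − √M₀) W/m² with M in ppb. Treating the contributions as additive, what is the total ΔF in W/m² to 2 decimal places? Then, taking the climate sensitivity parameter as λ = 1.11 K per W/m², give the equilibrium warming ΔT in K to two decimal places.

ΔF = 2.39 W/m²; ΔT = 2.65 K

CO₂: 5.35 × ln(409/273) = 5.35 × ln(1.49817) = 5.35 × 0.40424 = 2.1627 W/m².
N₂O: 0.120 × (√338 − √273) = 0.120 × (18.3848 − 16.5227) = 0.120 × 1.8621 = 0.2235 W/m².
Total ΔF = 2.1627 + 0.2235 = 2.3862 W/m².
ΔT = λ ΔF = 1.11 × 2.39 = 2.6529 K.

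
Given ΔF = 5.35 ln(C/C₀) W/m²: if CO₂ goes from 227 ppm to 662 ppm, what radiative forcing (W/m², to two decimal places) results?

ΔF = 5.73 W/m²

CO₂ absorption bands are partially saturated, so forcing scales with the logarithm of the concentration ratio.
CO₂: 5.35 × ln(662/227) = 5.35 × ln(2.91630) = 5.35 × 1.07032 = 5.7262 W/m².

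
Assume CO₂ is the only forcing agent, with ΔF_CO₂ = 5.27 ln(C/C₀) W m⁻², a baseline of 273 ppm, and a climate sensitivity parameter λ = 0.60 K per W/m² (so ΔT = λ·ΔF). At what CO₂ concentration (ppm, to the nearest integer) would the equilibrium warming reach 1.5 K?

C ≈ 439 ppm

Required forcing: ΔF = ΔT/λ = 1.5/0.60 = 2.5000 W/m².
Then ln(C/273) = ΔF/5.27 = 2.5000/5.27 = 0.47438.
So C = 273 × e^0.47438 = 273 × 1.60702 = 438.72 ppm.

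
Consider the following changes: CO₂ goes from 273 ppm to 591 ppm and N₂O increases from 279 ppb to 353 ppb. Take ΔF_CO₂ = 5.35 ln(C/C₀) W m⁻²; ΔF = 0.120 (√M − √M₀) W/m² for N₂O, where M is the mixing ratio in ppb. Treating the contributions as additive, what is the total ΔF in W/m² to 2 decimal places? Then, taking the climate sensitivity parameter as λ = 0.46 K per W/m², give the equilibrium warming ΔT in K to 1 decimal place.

CO₂: 5.35 × ln(591/273) = 5.35 × ln(2.16484) = 5.35 × 0.77235 = 4.1321 W/m².
N₂O: 0.120 × (√353 − √279) = 0.120 × (18.7883 − 16.7033) = 0.120 × 2.0850 = 0.2502 W/m².
Total ΔF = 4.1321 + 0.2502 = 4.3823 W/m².
ΔT = λ ΔF = 0.46 × 4.38 = 2.0148 K.

ΔF = 4.38 W/m²; ΔT = 2.0 K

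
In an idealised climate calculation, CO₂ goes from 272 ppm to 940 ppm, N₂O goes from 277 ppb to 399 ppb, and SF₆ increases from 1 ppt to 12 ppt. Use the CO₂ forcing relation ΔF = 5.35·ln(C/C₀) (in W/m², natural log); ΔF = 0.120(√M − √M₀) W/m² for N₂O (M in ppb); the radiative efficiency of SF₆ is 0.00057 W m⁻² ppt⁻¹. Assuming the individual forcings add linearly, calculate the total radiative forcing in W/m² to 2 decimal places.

ΔF = 7.04 W/m²

CO₂: 5.35 × ln(940/272) = 5.35 × ln(3.45588) = 5.35 × 1.24008 = 6.6344 W/m².
N₂O: 0.120 × (√399 − √277) = 0.120 × (19.9750 − 16.6433) = 0.120 × 3.3317 = 0.3998 W/m².
SF₆: ΔF = 0.00057 × (12 − 1) = 0.00057 × 11 = 0.0063 W/m².
Total ΔF = 6.6344 + 0.3998 + 0.0063 = 7.0405 W/m².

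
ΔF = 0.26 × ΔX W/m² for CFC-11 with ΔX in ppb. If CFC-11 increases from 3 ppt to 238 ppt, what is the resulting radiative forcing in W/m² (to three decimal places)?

CFC-11: Δ = 238 − 3 = 235 ppt = 0.235 ppb; ΔF = 0.26 × 0.235 = 0.0611 W/m².

ΔF = 0.061 W/m²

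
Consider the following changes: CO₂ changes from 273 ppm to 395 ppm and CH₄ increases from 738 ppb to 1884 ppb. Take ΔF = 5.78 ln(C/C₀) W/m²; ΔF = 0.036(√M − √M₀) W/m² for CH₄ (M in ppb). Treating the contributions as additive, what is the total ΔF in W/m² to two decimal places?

ΔF = 2.72 W/m²

CO₂: 5.78 × ln(395/273) = 5.78 × ln(1.44689) = 5.78 × 0.36942 = 2.1352 W/m².
CH₄: 0.036 × (√1884 − √738) = 0.036 × (43.4051 − 27.1662) = 0.036 × 16.2389 = 0.5846 W/m².
Total ΔF = 2.1352 + 0.5846 = 2.7198 W/m².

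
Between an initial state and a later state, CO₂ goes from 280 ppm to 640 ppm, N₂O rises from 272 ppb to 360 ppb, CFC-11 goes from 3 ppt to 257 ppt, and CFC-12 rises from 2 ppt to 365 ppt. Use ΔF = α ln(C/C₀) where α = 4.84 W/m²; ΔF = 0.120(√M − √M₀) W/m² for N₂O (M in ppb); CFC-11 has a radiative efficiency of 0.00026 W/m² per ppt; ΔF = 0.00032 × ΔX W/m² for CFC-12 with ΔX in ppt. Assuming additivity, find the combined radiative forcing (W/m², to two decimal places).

CO₂: 4.84 × ln(640/280) = 4.84 × ln(2.28571) = 4.84 × 0.82668 = 4.0011 W/m².
N₂O: 0.120 × (√360 − √272) = 0.120 × (18.9737 − 16.4924) = 0.120 × 2.4813 = 0.2978 W/m².
CFC-11: ΔF = 0.00026 × (257 − 3) = 0.00026 × 254 = 0.0660 W/m².
CFC-12: ΔF = 0.00032 × (365 − 2) = 0.00032 × 363 = 0.1162 W/m².
Total ΔF = 4.0011 + 0.2978 + 0.0660 + 0.1162 = 4.4811 W/m².

ΔF = 4.48 W/m²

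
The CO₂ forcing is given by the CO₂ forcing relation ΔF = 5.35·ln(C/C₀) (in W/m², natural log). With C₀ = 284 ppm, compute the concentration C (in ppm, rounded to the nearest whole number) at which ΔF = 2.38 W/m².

C ≈ 443 ppm

Set 5.35 ln(C/284) = 2.38, so ln(C/284) = 2.38/5.35 = 0.44486.
Then C/284 = e^0.44486 = 1.56027, giving C = 284 × 1.56027 = 443.12 ppm.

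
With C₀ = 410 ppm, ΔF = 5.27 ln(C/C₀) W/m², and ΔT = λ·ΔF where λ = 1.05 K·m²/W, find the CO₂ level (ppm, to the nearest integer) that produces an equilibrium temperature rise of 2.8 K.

C ≈ 680 ppm

Required forcing: ΔF = ΔT/λ = 2.8/1.05 = 2.6667 W/m².
Then ln(C/410) = ΔF/5.27 = 2.6667/5.27 = 0.50602.
So C = 410 × e^0.50602 = 410 × 1.65868 = 680.06 ppm.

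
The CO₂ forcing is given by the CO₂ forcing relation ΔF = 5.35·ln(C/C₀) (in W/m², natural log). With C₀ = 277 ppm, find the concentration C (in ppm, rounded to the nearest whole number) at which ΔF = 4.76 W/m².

Set 5.35 ln(C/277) = 4.76, so ln(C/277) = 4.76/5.35 = 0.88972.
Then C/277 = e^0.88972 = 2.43445, giving C = 277 × 2.43445 = 674.34 ppm.

C ≈ 674 ppm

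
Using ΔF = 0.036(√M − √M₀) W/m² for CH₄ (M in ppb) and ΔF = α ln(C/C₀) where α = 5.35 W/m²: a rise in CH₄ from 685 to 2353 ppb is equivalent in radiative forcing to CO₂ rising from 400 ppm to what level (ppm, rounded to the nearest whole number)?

C ≈ 465 ppm

CH₄ forcing: 0.036 × (√2353 − √685) = 0.036 × (48.5077 − 26.1725) = 0.036 × 22.3352 = 0.80407 W/m².
Set 5.35 ln(C/400) = 0.80407: ln(C/400) = 0.80407/5.35 = 0.15029, so C = 400 × e^0.15029 = 400 × 1.16217 = 464.87 ppm.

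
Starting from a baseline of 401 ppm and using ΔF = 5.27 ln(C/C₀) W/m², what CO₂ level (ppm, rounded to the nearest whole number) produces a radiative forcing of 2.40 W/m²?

Set 5.27 ln(C/401) = 2.40, so ln(C/401) = 2.40/5.27 = 0.45541.
Then C/401 = e^0.45541 = 1.57682, giving C = 401 × 1.57682 = 632.30 ppm.

C ≈ 632 ppm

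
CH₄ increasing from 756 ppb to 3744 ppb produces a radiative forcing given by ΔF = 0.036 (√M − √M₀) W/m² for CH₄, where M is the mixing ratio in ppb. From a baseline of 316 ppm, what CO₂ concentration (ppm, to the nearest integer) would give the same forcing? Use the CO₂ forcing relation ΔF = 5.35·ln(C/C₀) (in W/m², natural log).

CH₄ forcing: 0.036 × (√3744 − √756) = 0.036 × (61.1882 − 27.4955) = 0.036 × 33.6927 = 1.21294 W/m².
Set 5.35 ln(C/316) = 1.21294: ln(C/316) = 1.21294/5.35 = 0.22672, so C = 316 × e^0.22672 = 316 × 1.25448 = 396.42 ppm.

C ≈ 396 ppm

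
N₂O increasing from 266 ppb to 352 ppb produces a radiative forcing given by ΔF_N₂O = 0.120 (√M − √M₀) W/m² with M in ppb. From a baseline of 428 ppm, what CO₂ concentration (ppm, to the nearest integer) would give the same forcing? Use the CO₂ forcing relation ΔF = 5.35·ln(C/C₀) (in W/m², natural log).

N₂O forcing: 0.120 × (√352 − √266) = 0.120 × (18.7617 − 16.3095) = 0.120 × 2.4522 = 0.29426 W/m².
Set 5.35 ln(C/428) = 0.29426: ln(C/428) = 0.29426/5.35 = 0.05500, so C = 428 × e^0.05500 = 428 × 1.05654 = 452.20 ppm.

C ≈ 452 ppm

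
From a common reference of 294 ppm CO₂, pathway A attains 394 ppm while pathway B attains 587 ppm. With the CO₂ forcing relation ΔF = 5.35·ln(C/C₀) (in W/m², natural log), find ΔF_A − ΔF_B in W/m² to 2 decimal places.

ΔF_A − ΔF_B = -2.13 W/m²

ΔF_A = 5.35 ln(394/294) = 5.35 × 0.29277 = 1.5663 W/m².
ΔF_B = 5.35 ln(587/294) = 5.35 × 0.69145 = 3.6993 W/m².
Difference: 1.5663 − 3.6993 = -2.1330 W/m².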